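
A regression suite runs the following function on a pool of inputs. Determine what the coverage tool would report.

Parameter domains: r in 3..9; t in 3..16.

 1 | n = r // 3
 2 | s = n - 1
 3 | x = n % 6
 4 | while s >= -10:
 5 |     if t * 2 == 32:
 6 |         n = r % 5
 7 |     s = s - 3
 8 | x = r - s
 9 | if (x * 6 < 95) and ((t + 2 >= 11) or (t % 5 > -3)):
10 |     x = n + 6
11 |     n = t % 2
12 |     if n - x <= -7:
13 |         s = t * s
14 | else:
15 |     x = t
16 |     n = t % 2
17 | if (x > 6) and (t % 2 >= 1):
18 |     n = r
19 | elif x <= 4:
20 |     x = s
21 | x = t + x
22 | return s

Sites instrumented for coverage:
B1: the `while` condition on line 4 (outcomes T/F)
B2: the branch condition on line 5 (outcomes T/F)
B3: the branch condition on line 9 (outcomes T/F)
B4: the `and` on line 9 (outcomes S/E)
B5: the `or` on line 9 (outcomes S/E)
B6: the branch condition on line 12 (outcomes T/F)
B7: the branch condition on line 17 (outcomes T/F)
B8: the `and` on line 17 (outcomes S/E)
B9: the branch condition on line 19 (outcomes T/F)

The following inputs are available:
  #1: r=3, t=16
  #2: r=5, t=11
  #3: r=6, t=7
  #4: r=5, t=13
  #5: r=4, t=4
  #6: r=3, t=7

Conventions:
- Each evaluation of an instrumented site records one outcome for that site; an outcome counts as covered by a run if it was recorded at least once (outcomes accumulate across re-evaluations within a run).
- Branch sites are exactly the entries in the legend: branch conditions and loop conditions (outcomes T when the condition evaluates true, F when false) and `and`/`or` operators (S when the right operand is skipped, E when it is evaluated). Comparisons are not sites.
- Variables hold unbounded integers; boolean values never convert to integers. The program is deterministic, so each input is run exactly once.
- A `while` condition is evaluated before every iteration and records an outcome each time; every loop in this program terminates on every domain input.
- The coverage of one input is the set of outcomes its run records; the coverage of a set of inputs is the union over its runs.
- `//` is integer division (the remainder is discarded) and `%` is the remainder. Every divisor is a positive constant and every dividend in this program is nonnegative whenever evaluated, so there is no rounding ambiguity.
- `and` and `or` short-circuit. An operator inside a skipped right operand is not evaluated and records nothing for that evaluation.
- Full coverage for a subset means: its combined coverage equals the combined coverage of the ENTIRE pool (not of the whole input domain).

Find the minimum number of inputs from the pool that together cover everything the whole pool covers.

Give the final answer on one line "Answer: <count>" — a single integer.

#1 (r=3, t=16) -> covered: B1=T, B1=F, B2=T, B3=T, B4=E, B5=S, B6=T, B7=F, B8=E, B9=F
#2 (r=5, t=11) -> covered: B1=T, B1=F, B2=F, B3=F, B4=S, B7=T, B8=E
#3 (r=6, t=7) -> covered: B1=T, B1=F, B2=F, B3=F, B4=S, B7=T, B8=E
#4 (r=5, t=13) -> covered: B1=T, B1=F, B2=F, B3=F, B4=S, B7=T, B8=E
#5 (r=4, t=4) -> covered: B1=T, B1=F, B2=F, B3=F, B4=S, B7=F, B8=S, B9=T
#6 (r=3, t=7) -> covered: B1=T, B1=F, B2=F, B3=T, B4=E, B5=E, B6=F, B7=T, B8=E
together the pool reaches 18 outcomes: B1=T, B1=F, B2=T, B2=F, B3=T, B3=F, B4=S, B4=E, B5=S, B5=E, B6=T, B6=F, B7=T, B7=F, B8=S, B8=E, B9=T, B9=F
size 1 is not enough: best union over all size-1 subsets is 10/18
size 2 is not enough: best union over all size-2 subsets is 15/18
the canonical winner is {1, 5, 6}: size 3, full 18-outcome coverage, earliest index list among size-3 covers

Answer: 3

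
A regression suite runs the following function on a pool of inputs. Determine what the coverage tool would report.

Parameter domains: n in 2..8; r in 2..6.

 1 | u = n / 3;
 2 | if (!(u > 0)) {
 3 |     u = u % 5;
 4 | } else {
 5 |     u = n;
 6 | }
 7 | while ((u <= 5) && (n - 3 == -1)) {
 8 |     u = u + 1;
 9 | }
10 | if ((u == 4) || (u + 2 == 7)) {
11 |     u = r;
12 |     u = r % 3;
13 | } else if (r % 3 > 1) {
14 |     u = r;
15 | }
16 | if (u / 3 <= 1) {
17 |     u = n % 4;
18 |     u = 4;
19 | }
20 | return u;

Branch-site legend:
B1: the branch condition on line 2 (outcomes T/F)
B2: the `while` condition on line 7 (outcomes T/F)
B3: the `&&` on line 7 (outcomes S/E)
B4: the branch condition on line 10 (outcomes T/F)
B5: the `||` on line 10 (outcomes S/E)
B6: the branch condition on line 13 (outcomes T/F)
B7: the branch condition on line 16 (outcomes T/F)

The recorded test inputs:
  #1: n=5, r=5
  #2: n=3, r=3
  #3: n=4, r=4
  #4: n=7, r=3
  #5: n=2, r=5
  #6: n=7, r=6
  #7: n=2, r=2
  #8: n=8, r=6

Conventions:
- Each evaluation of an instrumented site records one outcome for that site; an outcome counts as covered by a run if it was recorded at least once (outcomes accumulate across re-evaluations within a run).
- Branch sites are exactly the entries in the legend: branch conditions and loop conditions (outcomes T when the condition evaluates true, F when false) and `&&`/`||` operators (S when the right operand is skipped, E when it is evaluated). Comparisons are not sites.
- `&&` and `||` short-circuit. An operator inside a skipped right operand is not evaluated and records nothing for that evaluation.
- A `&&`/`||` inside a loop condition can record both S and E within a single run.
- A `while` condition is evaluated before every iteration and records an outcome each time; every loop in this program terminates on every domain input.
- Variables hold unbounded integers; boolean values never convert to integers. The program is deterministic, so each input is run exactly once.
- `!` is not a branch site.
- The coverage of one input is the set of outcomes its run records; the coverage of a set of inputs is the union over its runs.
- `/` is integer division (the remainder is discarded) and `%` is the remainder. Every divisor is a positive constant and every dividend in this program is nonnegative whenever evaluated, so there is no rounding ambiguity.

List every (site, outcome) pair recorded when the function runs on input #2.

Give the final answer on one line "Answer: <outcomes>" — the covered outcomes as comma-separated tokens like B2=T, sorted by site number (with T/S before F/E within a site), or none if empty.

Tracing the run of input #2 (n=3, r=3):
  B1->F, B3->E, B2->F, B5->E, B4->F, B6->F, B7->T
distinct outcomes covered: B1=F, B2=F, B3=E, B4=F, B5=E, B6=F, B7=T

Answer: B1=F, B2=F, B3=E, B4=F, B5=E, B6=F, B7=T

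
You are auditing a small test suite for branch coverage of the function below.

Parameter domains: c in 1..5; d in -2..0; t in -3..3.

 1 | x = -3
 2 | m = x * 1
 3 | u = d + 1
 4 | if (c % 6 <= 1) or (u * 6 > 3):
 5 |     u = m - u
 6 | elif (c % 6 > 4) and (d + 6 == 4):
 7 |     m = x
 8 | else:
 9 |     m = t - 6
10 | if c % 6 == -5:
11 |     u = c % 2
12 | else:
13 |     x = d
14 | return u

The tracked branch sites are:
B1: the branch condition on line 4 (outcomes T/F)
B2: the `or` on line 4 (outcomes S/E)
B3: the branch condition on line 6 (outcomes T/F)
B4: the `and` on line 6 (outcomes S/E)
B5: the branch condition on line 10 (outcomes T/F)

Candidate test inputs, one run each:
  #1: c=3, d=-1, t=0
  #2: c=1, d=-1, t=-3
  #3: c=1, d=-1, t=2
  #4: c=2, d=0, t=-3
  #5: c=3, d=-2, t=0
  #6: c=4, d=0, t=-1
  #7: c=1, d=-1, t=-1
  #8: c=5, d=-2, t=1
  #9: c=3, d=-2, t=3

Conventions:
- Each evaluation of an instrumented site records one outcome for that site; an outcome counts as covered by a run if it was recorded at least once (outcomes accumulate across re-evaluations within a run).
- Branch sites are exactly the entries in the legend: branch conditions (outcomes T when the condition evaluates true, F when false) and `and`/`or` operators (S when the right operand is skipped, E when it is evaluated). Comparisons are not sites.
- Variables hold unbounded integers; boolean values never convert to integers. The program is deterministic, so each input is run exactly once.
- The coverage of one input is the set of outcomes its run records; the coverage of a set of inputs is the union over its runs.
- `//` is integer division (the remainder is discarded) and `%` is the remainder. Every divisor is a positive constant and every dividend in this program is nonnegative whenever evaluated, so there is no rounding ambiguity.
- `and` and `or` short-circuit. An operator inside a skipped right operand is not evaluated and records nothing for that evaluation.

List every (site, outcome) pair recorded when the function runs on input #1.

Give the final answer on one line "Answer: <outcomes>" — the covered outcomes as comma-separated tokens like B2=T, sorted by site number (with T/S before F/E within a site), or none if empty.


Running input #1 (c=3, d=-1, t=0), event by event:
  B2->E, B1->F, B4->S, B3->F, B5->F
as a set, this run covers: B1=F, B2=E, B3=F, B4=S, B5=F
Answer: B1=F, B2=E, B3=F, B4=S, B5=F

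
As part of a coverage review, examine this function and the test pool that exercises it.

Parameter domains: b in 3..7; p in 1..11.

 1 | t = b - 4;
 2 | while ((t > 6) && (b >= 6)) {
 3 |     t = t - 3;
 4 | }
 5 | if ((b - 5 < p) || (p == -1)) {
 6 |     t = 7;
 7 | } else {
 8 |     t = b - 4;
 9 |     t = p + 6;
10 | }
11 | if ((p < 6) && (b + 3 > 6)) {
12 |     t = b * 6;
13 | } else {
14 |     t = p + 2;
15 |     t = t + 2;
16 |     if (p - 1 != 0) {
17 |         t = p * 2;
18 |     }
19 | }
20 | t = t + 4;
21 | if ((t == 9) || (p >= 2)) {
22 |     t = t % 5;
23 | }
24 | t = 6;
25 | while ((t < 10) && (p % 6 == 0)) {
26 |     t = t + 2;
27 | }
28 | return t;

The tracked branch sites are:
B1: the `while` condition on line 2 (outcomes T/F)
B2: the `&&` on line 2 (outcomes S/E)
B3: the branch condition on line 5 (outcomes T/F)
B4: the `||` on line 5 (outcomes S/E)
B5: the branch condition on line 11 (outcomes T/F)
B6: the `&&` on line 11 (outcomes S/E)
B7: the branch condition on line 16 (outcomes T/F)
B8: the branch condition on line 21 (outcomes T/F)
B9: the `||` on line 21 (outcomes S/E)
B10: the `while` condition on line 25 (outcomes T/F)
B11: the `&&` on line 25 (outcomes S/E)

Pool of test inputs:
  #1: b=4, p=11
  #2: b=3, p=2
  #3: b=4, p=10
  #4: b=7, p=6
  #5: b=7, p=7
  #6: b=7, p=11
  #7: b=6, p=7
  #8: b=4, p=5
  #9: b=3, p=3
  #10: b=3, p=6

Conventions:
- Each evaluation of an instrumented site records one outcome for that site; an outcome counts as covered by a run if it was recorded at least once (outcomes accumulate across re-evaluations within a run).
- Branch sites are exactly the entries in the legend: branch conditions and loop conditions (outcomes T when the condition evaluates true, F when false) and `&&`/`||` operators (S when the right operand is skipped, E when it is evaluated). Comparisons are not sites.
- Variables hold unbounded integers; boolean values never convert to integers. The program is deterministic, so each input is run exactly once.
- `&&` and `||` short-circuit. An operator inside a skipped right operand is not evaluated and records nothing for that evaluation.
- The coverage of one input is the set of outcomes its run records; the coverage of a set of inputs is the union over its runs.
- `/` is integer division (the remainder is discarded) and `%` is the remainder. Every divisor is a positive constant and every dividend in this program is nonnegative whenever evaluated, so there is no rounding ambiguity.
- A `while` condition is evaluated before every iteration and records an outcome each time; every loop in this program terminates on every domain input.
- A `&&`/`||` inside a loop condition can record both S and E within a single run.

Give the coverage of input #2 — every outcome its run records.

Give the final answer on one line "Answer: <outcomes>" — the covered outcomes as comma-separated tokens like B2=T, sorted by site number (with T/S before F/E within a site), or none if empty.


Event log for input #2 (b=3, p=2):
  B2->S, B1->F, B4->S, B3->T, B6->E, B5->F, B7->T, B9->E, B8->T, B11->E
  B10->F
deduplicating events, the covered set is: B1=F, B2=S, B3=T, B4=S, B5=F, B6=E, B7=T, B8=T, B9=E, B10=F, B11=E
Answer: B1=F, B2=S, B3=T, B4=S, B5=F, B6=E, B7=T, B8=T, B9=E, B10=F, B11=E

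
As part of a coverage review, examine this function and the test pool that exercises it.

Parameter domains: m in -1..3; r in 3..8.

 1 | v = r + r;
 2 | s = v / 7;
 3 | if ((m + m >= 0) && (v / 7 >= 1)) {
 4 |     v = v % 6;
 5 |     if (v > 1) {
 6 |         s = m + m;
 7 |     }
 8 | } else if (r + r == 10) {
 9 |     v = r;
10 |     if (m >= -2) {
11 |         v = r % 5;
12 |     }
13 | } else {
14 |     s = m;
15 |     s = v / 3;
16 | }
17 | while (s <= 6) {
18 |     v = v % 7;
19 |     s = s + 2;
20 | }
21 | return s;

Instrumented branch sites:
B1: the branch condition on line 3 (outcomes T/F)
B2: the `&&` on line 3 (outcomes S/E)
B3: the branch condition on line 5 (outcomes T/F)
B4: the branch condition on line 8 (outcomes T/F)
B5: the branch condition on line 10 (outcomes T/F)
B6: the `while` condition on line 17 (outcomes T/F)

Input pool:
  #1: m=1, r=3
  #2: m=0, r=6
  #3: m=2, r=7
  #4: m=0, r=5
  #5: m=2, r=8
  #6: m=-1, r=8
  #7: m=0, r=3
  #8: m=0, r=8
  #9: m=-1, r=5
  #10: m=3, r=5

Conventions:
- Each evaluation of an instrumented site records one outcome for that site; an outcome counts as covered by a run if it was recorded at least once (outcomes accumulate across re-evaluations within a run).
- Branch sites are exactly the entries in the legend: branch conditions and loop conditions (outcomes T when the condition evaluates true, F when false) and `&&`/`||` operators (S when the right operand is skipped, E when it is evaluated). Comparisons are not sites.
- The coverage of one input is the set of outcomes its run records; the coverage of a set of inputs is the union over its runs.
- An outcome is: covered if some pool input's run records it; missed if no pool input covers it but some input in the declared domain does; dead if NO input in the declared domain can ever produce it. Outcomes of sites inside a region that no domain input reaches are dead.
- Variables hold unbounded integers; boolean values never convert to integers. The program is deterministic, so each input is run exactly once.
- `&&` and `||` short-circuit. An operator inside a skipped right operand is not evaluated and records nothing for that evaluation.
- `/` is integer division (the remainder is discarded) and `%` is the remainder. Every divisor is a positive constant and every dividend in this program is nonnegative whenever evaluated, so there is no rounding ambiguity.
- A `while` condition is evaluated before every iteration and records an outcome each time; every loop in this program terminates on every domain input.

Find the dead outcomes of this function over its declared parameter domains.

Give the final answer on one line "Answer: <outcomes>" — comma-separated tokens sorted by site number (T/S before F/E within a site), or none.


sweeping the full domain (30 inputs) for each outcome:
  B5=F: never recorded by any domain input -> dead
  reachable outcomes have witnesses, e.g. B1=T (e.g. m=0, r=4), B1=F (e.g. m=-1, r=3), B2=S (e.g. m=-1, r=3), B2=E (e.g. m=0, r=3)
Answer: B5=F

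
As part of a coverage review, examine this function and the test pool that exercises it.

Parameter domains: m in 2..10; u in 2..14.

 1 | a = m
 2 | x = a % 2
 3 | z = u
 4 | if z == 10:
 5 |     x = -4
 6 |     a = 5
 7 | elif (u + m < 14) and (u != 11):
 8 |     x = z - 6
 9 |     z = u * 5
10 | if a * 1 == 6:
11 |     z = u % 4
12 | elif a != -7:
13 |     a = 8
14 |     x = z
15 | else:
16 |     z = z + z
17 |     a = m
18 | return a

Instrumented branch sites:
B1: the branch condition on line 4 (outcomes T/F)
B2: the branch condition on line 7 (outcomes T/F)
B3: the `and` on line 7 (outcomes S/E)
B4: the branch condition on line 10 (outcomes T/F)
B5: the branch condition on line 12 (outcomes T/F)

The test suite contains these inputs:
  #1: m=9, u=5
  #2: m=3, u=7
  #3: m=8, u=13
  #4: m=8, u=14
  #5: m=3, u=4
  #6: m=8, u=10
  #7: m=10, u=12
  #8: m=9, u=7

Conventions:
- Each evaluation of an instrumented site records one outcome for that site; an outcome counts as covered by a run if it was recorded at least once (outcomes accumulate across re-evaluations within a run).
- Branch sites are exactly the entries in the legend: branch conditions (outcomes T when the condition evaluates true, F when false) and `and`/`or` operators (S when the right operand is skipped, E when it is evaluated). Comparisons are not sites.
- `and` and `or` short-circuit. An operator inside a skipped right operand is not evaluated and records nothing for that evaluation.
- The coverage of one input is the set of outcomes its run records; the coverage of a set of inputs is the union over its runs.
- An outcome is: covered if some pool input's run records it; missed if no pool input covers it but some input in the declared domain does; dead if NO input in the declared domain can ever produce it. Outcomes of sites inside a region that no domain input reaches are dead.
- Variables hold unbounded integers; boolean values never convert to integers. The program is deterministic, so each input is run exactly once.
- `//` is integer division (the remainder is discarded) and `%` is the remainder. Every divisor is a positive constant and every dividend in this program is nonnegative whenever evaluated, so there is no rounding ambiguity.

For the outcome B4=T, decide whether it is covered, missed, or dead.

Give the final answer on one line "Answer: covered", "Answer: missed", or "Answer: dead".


no pool input records B4=T
but domain input (m=6, u=2) does record it -> reachable, so missed
Answer: missed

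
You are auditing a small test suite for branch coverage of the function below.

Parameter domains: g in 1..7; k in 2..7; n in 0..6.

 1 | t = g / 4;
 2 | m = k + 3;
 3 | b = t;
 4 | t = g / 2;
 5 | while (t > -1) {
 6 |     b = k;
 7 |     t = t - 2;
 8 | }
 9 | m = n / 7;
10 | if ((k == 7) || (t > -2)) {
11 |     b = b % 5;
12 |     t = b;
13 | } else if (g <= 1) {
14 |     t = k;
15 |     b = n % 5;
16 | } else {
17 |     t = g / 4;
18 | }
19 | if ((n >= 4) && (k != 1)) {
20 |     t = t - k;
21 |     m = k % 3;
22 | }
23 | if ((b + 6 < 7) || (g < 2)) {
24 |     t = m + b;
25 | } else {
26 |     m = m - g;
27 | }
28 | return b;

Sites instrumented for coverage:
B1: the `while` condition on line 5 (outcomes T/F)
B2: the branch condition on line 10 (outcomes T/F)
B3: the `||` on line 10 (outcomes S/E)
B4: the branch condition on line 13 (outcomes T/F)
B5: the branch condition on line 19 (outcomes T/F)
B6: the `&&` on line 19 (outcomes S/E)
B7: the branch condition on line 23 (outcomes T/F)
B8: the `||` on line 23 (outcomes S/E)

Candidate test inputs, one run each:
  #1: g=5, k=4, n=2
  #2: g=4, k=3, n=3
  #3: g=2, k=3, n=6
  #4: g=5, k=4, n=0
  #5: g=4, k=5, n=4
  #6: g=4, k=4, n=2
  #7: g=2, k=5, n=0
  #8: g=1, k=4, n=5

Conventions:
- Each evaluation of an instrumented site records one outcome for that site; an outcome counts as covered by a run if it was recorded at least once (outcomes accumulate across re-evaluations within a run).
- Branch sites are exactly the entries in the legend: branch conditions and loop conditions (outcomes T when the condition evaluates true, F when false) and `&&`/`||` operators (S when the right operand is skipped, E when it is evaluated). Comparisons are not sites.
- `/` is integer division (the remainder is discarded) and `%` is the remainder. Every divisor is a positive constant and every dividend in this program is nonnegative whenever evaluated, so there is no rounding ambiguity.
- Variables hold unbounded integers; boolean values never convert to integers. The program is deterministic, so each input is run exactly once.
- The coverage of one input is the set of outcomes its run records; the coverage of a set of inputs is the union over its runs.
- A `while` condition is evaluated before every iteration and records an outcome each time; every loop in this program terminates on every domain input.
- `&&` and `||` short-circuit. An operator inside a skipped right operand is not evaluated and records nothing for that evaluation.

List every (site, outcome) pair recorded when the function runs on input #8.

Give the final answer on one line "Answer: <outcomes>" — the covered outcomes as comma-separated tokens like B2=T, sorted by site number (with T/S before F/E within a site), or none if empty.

Event log for input #8 (g=1, k=4, n=5):
  B1->T, B1->F, B3->E, B2->F, B4->T, B6->E, B5->T, B8->S, B7->T
distinct outcomes covered: B1=T, B1=F, B2=F, B3=E, B4=T, B5=T, B6=E, B7=T, B8=S

Answer: B1=T, B1=F, B2=F, B3=E, B4=T, B5=T, B6=E, B7=T, B8=S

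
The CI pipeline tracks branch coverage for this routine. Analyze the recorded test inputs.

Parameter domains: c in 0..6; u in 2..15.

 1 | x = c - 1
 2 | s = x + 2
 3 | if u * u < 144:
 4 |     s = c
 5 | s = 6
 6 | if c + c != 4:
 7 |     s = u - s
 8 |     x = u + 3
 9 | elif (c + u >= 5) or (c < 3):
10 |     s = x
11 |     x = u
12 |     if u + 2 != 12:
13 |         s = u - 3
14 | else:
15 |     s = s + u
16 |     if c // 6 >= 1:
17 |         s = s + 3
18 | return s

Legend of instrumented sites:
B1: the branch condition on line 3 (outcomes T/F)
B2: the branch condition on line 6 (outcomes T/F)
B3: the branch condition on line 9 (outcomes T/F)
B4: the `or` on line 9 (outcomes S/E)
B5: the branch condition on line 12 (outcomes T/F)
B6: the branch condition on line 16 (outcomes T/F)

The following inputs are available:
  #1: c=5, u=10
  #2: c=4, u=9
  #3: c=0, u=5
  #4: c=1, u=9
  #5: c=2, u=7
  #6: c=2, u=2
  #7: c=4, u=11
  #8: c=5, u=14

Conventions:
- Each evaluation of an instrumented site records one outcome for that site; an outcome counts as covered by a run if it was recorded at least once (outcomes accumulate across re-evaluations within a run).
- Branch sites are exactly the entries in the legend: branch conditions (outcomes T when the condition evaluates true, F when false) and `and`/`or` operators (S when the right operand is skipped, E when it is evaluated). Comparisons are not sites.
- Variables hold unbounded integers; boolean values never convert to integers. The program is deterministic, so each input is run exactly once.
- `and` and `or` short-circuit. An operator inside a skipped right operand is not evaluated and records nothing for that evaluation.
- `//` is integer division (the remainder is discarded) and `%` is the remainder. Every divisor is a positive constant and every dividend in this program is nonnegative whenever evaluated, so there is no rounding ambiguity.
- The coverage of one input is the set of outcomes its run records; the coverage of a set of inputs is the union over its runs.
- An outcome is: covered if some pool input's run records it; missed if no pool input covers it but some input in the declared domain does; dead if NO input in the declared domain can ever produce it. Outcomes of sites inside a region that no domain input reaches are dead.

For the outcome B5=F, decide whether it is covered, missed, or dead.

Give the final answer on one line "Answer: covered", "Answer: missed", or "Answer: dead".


no pool input records B5=F
but domain input (c=2, u=10) does record it -> reachable, so missed
Answer: missed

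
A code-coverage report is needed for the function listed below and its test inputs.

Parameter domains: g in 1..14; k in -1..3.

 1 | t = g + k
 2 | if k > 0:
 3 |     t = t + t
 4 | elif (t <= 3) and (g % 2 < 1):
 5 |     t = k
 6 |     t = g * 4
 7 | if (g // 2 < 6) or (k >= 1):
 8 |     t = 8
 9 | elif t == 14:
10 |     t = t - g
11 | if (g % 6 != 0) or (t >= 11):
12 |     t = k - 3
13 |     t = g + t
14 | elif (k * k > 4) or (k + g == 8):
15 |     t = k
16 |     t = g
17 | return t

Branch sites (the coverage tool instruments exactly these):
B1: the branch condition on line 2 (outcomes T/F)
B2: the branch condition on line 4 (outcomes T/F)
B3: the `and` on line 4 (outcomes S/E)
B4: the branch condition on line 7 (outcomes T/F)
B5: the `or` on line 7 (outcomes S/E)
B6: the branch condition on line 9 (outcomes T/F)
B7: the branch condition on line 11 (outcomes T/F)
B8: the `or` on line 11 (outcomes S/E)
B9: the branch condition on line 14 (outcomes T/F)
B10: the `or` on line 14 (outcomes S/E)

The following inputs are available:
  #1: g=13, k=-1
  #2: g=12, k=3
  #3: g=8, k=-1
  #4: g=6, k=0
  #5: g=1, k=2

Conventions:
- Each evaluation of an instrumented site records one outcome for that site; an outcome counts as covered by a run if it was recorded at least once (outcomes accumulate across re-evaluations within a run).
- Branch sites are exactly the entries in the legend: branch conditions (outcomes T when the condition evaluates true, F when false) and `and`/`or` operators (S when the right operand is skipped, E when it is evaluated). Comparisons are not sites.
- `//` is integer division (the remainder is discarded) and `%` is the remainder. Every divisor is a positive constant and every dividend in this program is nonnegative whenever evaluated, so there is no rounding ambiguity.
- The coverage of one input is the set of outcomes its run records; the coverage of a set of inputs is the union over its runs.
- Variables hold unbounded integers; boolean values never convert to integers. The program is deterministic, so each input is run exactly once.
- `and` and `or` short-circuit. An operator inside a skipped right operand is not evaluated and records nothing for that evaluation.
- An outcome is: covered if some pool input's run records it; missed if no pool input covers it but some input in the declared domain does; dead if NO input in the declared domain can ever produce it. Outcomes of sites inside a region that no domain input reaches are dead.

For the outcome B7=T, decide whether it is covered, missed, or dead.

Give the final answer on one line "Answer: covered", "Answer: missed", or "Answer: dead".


B7=T is recorded by pool input(s) 1, 3, 5 -> covered
Answer: covered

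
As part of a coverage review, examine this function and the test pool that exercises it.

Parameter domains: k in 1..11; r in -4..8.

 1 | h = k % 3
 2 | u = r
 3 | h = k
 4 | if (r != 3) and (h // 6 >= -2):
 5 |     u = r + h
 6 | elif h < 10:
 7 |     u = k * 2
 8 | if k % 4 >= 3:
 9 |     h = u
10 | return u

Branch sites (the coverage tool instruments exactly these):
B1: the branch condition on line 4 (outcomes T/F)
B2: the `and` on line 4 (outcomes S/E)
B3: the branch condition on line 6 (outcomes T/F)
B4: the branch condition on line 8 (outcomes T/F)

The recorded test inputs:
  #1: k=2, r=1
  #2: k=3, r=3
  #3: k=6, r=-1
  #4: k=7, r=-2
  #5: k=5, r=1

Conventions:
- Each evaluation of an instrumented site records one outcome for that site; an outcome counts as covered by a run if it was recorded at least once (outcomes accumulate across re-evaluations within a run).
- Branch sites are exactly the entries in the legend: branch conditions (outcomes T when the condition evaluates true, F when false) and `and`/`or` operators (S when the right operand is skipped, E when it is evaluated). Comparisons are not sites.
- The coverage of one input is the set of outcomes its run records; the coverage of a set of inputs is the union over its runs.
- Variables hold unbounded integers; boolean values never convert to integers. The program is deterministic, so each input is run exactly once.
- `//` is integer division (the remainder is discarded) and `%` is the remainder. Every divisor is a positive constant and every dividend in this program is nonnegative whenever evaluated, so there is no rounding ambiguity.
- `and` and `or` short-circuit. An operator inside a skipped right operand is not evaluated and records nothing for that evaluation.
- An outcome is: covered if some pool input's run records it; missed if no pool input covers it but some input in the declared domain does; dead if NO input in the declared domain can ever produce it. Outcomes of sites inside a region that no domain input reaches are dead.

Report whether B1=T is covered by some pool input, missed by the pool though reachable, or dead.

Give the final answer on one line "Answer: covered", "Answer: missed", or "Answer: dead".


B1=T is recorded by pool input(s) 1, 3, 4, 5 -> covered
Answer: covered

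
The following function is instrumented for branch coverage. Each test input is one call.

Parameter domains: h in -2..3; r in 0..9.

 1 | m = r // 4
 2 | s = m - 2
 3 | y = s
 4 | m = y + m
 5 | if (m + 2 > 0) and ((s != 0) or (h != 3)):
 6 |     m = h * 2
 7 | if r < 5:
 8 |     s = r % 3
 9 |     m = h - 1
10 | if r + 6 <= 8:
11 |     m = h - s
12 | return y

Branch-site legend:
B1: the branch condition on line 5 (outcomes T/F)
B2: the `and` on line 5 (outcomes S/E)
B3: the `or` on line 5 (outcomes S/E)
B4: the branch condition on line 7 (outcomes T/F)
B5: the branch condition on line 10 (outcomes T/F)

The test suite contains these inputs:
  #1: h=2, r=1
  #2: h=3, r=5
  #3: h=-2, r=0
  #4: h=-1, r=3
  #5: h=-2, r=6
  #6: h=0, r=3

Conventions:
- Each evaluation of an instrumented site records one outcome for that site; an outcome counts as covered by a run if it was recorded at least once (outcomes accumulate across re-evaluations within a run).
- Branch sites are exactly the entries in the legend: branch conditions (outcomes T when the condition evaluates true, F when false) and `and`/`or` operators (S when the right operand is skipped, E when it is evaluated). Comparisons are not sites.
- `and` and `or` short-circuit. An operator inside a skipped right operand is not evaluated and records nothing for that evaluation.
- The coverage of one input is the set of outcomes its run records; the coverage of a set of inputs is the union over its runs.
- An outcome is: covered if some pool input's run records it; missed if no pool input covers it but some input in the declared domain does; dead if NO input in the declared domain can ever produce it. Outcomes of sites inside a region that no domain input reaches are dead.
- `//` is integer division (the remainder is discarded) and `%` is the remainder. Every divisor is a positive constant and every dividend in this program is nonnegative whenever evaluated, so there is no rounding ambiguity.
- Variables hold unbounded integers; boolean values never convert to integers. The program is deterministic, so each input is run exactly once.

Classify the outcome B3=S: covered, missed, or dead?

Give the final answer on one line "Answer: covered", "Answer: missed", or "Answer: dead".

B3=S is recorded by pool input(s) 2, 5 -> covered

Answer: covered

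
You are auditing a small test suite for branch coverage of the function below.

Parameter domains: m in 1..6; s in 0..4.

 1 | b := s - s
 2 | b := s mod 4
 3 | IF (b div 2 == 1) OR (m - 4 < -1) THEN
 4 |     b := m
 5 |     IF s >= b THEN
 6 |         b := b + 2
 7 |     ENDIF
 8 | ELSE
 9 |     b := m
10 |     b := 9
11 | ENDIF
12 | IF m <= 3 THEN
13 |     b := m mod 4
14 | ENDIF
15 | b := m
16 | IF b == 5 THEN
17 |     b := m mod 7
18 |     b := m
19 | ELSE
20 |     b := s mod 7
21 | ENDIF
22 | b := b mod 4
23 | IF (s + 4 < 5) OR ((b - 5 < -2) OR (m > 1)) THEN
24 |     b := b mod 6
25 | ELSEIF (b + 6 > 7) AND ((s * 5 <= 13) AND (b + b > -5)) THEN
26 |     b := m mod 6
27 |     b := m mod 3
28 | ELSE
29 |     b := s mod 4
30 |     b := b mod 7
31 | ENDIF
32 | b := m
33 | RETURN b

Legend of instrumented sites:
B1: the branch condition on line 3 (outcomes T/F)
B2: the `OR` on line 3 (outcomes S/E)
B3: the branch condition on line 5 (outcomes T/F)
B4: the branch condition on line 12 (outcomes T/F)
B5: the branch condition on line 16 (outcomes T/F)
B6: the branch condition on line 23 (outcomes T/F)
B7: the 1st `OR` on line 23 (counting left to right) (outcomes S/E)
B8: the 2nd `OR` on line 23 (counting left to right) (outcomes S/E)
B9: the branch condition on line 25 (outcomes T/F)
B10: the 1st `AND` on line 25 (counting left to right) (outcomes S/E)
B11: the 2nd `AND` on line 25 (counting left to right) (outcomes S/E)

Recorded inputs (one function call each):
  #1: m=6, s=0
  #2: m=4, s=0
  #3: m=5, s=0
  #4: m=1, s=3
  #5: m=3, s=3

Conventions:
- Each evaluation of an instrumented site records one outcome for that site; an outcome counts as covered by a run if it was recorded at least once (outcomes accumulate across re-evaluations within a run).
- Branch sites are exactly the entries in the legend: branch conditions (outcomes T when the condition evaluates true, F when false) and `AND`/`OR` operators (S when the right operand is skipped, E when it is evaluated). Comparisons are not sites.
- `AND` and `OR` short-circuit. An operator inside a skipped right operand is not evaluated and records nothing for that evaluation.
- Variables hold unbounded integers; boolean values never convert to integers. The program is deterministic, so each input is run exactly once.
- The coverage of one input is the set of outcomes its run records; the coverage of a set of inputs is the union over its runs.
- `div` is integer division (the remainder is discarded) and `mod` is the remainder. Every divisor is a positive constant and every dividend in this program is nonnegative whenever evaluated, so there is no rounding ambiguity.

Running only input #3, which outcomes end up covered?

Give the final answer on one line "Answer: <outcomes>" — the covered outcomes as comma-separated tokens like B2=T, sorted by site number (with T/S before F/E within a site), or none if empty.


Simulating input #3 (m=5, s=0) step by step:
  B2->E, B1->F, B4->F, B5->T, B7->S, B6->T
collecting distinct outcomes: B1=F, B2=E, B4=F, B5=T, B6=T, B7=S
Answer: B1=F, B2=E, B4=F, B5=T, B6=T, B7=S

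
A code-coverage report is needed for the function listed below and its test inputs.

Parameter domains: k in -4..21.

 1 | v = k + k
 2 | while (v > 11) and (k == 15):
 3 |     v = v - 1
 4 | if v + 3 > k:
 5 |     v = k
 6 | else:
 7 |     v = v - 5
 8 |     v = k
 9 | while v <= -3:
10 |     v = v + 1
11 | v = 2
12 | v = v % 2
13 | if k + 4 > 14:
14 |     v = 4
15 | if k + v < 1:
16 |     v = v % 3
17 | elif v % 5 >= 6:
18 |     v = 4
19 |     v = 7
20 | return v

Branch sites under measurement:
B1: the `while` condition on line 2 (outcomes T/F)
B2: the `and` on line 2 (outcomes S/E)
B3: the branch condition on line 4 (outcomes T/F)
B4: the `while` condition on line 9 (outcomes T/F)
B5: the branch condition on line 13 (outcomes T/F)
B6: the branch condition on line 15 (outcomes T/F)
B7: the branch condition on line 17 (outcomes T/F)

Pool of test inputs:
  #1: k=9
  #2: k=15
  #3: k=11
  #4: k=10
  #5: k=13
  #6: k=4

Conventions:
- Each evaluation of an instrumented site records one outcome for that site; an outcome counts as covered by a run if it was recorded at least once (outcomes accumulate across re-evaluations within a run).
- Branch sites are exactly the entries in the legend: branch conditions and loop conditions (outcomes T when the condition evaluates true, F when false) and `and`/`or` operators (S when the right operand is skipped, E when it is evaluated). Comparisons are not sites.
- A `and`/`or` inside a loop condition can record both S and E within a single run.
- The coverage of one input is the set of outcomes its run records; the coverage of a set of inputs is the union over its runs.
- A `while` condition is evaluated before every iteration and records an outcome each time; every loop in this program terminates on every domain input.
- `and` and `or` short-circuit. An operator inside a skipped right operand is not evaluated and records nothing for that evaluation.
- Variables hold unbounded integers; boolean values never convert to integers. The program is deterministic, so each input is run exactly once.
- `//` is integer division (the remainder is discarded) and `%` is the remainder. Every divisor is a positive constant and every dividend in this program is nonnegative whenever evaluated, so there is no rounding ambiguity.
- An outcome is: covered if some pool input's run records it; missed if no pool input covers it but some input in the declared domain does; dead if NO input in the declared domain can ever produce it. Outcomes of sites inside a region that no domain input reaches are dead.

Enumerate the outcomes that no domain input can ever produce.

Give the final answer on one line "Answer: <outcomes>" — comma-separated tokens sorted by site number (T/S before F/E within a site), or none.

checking every outcome against all 26 domain inputs:
  B7=T: never recorded by any domain input -> dead
  reachable outcomes have witnesses, e.g. B1=T (e.g. k=15), B1=F (e.g. k=-4), B2=S (e.g. k=-4), B2=E (e.g. k=6)

Answer: B7=T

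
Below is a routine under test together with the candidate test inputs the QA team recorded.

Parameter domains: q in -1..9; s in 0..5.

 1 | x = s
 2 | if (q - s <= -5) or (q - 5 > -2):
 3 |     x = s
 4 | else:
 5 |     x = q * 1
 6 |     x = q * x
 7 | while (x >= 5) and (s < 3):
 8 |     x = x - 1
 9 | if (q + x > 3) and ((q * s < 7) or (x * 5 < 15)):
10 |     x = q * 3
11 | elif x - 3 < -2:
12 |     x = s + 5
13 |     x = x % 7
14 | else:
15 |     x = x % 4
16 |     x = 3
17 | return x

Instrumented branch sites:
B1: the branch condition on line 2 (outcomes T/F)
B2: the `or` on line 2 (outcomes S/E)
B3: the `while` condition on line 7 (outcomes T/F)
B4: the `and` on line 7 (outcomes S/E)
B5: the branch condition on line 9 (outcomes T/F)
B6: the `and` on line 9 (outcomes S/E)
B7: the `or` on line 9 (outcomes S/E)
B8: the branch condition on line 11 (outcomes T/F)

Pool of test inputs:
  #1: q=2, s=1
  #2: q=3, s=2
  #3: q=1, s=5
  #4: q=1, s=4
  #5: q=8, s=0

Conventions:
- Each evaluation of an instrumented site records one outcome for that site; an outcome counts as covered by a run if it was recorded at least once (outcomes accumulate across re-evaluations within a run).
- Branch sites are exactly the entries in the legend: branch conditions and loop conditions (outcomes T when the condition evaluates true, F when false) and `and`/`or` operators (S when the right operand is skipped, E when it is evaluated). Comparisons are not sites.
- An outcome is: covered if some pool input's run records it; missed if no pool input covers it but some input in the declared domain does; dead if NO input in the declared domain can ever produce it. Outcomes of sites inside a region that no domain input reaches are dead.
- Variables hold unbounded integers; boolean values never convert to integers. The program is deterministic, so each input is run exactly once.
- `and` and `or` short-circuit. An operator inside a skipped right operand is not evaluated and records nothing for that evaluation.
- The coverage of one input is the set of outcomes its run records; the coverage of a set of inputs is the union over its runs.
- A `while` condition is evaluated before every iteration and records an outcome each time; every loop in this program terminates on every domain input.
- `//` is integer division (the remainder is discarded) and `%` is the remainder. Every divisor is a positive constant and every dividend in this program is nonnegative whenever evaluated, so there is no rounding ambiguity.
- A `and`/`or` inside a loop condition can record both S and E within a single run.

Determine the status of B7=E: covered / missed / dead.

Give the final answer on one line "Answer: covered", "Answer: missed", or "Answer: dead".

no pool input records B7=E
but domain input (q=2, s=4) does record it -> reachable, so missed

Answer: missed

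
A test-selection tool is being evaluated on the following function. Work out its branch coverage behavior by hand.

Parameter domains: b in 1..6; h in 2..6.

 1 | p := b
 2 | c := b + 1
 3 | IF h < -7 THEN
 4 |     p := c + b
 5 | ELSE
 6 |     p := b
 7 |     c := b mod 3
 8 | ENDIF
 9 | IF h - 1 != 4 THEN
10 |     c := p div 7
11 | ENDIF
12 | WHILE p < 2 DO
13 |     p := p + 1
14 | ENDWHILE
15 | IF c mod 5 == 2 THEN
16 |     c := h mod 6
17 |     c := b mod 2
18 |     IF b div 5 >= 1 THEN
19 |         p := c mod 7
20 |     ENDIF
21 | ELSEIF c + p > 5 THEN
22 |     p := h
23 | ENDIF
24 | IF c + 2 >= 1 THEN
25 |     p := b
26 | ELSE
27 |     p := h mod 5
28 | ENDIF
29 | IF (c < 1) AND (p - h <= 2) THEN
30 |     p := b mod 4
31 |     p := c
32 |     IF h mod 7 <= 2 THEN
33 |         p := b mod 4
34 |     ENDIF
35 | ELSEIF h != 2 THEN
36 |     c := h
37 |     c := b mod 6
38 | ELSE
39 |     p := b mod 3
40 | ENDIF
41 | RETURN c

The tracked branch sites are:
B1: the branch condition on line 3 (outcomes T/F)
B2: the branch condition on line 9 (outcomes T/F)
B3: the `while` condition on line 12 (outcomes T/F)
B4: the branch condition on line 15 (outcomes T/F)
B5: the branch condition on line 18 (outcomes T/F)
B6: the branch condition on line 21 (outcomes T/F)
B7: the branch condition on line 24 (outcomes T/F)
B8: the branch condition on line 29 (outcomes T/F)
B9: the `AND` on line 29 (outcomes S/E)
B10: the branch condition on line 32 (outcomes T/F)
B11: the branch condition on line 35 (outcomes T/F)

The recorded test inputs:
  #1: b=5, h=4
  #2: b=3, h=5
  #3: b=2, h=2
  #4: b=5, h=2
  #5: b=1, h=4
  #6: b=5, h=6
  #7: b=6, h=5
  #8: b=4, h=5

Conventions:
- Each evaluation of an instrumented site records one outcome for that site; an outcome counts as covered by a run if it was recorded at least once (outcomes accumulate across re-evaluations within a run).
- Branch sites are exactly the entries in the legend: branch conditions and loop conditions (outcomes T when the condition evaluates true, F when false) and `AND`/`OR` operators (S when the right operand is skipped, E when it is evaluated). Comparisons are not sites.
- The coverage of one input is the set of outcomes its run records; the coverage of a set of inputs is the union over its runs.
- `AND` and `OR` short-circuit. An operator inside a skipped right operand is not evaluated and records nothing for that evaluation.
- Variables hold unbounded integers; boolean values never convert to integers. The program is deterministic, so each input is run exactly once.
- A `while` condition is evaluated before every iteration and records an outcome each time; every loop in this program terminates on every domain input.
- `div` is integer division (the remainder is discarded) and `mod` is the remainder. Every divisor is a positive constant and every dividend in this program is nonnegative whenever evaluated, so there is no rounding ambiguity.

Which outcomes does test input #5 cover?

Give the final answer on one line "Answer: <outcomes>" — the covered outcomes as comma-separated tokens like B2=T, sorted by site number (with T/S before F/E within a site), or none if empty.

Event log for input #5 (b=1, h=4):
  B1->F, B2->T, B3->T, B3->F, B4->F, B6->F, B7->T, B9->E, B8->T, B10->F
as a set, this run covers: B1=F, B2=T, B3=T, B3=F, B4=F, B6=F, B7=T, B8=T, B9=E, B10=F

Answer: B1=F, B2=T, B3=T, B3=F, B4=F, B6=F, B7=T, B8=T, B9=E, B10=F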